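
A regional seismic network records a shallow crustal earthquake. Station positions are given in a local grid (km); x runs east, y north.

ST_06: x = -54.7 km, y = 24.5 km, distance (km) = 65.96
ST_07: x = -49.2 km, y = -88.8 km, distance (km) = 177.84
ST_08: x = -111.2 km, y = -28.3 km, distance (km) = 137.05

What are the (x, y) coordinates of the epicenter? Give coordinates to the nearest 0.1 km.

(-40.0, 88.8)

Circle about each station: (x + 54.7)² + (y − 24.5)² = 65.96²; (x + 49.2)² + (y + 88.8)² = 177.84²; (x + 111.2)² + (y + 28.3)² = 137.05².
Subtracting the ST_06 equation from the ST_07 and ST_08 equations removes the quadratic terms:
11.0 x − 226.6 y = -20562.60
-113.0 x − 105.6 y = -4857.99
Solving the 2×2 system: x ≈ -40.0, y ≈ 88.8 km.
Check against ST_06 (with the unrounded x, y): √((x + 54.7)²+(y − 24.5)²) = 65.96 ≈ 65.96 km. ✓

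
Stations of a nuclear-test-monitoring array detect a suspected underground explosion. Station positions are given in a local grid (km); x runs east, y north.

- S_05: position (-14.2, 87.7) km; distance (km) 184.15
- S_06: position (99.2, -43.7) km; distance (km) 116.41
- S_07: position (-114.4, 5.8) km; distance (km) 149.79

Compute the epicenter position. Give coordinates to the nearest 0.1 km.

(-4.7, -96.2)

Circle about each station: (x + 14.2)² + (y − 87.7)² = 184.15²; (x − 99.2)² + (y + 43.7)² = 116.41²; (x + 114.4)² + (y − 5.8)² = 149.79².
Subtracting pairs of circle equations eliminates x²+y² and gives linear equations (the radical axes):
226.8 x − 262.8 y = 24217.33
-200.4 x − 163.8 y = 16702.25
Solving the 2×2 system: x ≈ -4.7, y ≈ -96.2 km.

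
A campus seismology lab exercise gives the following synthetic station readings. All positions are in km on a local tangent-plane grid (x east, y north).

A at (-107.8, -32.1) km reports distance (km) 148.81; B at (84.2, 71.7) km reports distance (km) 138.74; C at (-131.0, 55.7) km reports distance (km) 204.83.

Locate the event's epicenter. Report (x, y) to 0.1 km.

(38.5, -59.3)

Circle about each station: (x + 107.8)² + (y + 32.1)² = 148.81²; (x − 84.2)² + (y − 71.7)² = 138.74²; (x + 131.0)² + (y − 55.7)² = 204.83².
Subtracting pairs of circle equations eliminates x²+y² and gives linear equations (the radical axes):
384.0 x + 207.6 y = 2474.91
-46.4 x + 175.6 y = -12198.67
Solving the 2×2 system: x ≈ 38.5, y ≈ -59.3 km.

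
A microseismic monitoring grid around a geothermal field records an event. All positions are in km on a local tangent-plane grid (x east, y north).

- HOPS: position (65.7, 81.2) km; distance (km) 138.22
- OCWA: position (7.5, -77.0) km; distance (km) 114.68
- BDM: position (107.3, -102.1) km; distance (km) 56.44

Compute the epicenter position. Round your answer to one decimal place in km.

(118.1, -46.7)

Circle about each station: (x − 65.7)² + (y − 81.2)² = 138.22²; (x − 7.5)² + (y + 77.0)² = 114.68²; (x − 107.3)² + (y + 102.1)² = 56.44².
Subtracting the HOPS equation from the OCWA and BDM equations removes the quadratic terms:
-116.4 x − 316.4 y = 1028.59
83.2 x − 366.6 y = 26947.06
Solving the 2×2 system: x ≈ 118.1, y ≈ -46.7 km.
Check against HOPS (with the unrounded x, y): √((x − 65.7)²+(y − 81.2)²) = 138.22 ≈ 138.22 km. ✓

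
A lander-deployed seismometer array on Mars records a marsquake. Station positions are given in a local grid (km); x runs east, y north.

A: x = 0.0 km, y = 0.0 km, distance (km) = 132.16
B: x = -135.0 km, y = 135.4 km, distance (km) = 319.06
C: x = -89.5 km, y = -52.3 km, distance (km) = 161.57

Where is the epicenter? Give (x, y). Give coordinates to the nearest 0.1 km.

Circle about each station: x² + y² = 132.16²; (x + 135.0)² + (y − 135.4)² = 319.06²; (x + 89.5)² + (y + 52.3)² = 161.57².
Subtracting the A equation from the B and C equations removes the quadratic terms:
-270.0 x + 270.8 y = -47774.86
-179.0 x − 104.6 y = 2106.94
Solving the 2×2 system: x ≈ 57.7, y ≈ -118.9 km.

x ≈ 57.7 km, y ≈ -118.9 km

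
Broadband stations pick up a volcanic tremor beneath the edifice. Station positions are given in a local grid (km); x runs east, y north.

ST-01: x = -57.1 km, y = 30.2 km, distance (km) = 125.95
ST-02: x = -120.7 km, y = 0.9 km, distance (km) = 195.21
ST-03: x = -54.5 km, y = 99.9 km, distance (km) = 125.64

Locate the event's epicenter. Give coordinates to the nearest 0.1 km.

Circle about each station: (x + 57.1)² + (y − 30.2)² = 125.95²; (x + 120.7)² + (y − 0.9)² = 195.21²; (x + 54.5)² + (y − 99.9)² = 125.64².
Subtracting the ST-01 equation from the ST-02 and ST-03 equations removes the quadratic terms:
-127.2 x − 58.6 y = -11846.69
5.2 x + 139.4 y = 8855.80
Solving the 2×2 system: x ≈ 65.0, y ≈ 61.1 km.
Check against ST-01 (with the unrounded x, y): √((x + 57.1)²+(y − 30.2)²) = 125.94 ≈ 125.95 km. ✓

x ≈ 65.0 km, y ≈ 61.1 km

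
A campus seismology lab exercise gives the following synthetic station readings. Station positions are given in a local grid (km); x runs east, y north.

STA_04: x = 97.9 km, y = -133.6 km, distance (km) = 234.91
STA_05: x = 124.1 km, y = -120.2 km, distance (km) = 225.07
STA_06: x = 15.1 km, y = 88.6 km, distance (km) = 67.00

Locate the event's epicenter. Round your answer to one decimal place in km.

(81.0, 100.7)

Circle about each station: (x − 97.9)² + (y + 133.6)² = 234.91²; (x − 124.1)² + (y + 120.2)² = 225.07²; (x − 15.1)² + (y − 88.6)² = 67.00².
Subtracting the STA_04 equation from the STA_05 and STA_06 equations removes the quadratic terms:
52.4 x + 26.8 y = 6941.68
-165.6 x + 444.4 y = 31338.31
Solving the 2×2 system: x ≈ 81.0, y ≈ 100.7 km.
Check against STA_04 (with the unrounded x, y): √((x − 97.9)²+(y + 133.6)²) = 234.90 ≈ 234.91 km. ✓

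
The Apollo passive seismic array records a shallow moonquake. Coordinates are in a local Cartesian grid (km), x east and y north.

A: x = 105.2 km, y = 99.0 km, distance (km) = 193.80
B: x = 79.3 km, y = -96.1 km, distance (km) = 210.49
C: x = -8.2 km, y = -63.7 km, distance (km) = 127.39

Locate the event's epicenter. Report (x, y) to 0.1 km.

Circle about each station: (x − 105.2)² + (y − 99.0)² = 193.80²; (x − 79.3)² + (y + 96.1)² = 210.49²; (x + 8.2)² + (y + 63.7)² = 127.39².
Subtracting the A equation from the B and C equations removes the quadratic terms:
-51.8 x − 390.2 y = -12091.94
-226.8 x − 325.4 y = 4587.12
Solving the 2×2 system: x ≈ -79.9, y ≈ 41.6 km.
Check against A (with the unrounded x, y): √((x − 105.2)²+(y − 99.0)²) = 193.80 ≈ 193.80 km. ✓

(-79.9, 41.6)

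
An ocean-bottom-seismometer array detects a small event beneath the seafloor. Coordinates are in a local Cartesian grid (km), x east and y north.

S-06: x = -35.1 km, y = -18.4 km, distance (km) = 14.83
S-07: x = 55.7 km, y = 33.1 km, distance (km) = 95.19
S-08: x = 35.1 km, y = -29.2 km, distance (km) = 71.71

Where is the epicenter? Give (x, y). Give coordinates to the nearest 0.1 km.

Circle about each station: (x + 35.1)² + (y + 18.4)² = 14.83²; (x − 55.7)² + (y − 33.1)² = 95.19²; (x − 35.1)² + (y + 29.2)² = 71.71².
Subtracting the S-06 equation from the S-07 and S-08 equations removes the quadratic terms:
181.6 x + 103.0 y = -6213.68
140.4 x − 21.6 y = -4408.32
Solving the 2×2 system: x ≈ -32.0, y ≈ -3.9 km.
Check against S-06 (with the unrounded x, y): √((x + 35.1)²+(y + 18.4)²) = 14.82 ≈ 14.83 km. ✓

-32.0 km east, -3.9 km north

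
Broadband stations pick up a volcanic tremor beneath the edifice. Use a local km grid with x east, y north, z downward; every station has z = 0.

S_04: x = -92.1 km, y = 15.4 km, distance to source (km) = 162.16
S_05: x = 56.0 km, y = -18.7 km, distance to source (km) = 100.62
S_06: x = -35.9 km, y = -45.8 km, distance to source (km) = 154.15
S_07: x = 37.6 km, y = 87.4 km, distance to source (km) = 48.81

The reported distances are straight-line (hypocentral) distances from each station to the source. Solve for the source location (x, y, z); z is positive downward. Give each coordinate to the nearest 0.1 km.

Each station gives a sphere (x−x_i)² + (y−y_i)² + z² = d_i² (stations at z=0).
Subtracting the S_04 sphere from S_05 and S_06: z² cancels, leaving linear equations in x and y:
296.2 x − 68.2 y = 10937.60
112.4 x − 122.4 y = -2799.48
Solving: x ≈ 53.506, y ≈ 72.006 km (keep extra digits for the depth step; rounded: 53.5, 72.0).
Then from the S_04 sphere: z² = 162.16² − (x + 92.1)² − (y − 15.4)² with x = 53.506, y = 72.006, so z ≈ 43.480 ≈ 43.5 km.

(53.5, 72.0, 43.5)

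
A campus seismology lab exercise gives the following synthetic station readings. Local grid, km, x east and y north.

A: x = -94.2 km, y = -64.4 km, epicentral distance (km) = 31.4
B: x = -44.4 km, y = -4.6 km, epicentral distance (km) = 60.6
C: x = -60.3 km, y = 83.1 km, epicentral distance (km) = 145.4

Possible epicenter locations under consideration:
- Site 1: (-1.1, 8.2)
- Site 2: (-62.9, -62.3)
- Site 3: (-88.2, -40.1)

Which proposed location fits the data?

Site 2

For each candidate, compare |candidate − station| to the reported distance:
Site 1: residuals A 86.7, B 15.4, C 49.9 → max 86.7 km
Site 2: residuals A 0.0, B 0.0, C 0.0 → max 0.0 km
Site 3: residuals A 6.4, B 4.2, C 19.1 → max 19.1 km
Only Site 2 has all residuals ≈ 0.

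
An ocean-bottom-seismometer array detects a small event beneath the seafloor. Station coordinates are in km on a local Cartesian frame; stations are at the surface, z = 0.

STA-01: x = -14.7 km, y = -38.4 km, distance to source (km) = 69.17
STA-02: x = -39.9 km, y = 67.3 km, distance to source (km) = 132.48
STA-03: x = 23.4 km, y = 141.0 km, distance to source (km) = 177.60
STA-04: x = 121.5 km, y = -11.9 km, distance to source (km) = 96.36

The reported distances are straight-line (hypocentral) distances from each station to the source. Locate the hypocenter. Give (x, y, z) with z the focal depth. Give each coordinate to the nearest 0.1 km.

(37.9, -30.4, 44.2)

Each station gives a sphere (x−x_i)² + (y−y_i)² + z² = d_i² (stations at z=0).
Subtracting the STA-01 sphere from STA-02 and STA-03: z² cancels, leaving linear equations in x and y:
-50.4 x + 211.4 y = -8335.81
76.2 x + 358.8 y = -8019.36
Solving: x ≈ 37.892, y ≈ -30.398 km (keep extra digits for the depth step; rounded: 37.9, -30.4).
Then from the STA-01 sphere: z² = 69.17² − (x + 14.7)² − (y + 38.4)² with x = 37.892, y = -30.398, so z ≈ 44.210 ≈ 44.2 km.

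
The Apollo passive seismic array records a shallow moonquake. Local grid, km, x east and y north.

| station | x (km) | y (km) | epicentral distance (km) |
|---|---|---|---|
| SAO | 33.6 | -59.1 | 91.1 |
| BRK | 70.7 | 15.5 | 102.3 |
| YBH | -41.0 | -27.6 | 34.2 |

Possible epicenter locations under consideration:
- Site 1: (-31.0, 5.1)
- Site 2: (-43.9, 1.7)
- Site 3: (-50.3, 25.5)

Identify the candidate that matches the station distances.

Site 1

For each candidate, compare |candidate − station| to the reported distance:
Site 1: residuals SAO 0.0, BRK 0.1, YBH 0.0 → max 0.1 km
Site 2: residuals SAO 7.4, BRK 13.1, YBH 4.8 → max 13.1 km
Site 3: residuals SAO 28.0, BRK 19.1, YBH 19.7 → max 28.0 km
Only Site 1 has all residuals ≈ 0.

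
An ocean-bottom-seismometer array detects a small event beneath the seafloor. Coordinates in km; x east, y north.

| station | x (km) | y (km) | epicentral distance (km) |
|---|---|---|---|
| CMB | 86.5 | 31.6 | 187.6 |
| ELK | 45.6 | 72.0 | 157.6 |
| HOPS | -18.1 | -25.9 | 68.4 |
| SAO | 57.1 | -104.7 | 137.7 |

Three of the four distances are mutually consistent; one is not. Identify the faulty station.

ELK

Solve using three stations at a time. Using CMB, HOPS, SAO (subtract circle equations pairwise → linear system) gives (x, y) ≈ (-74.6, -64.5).
Distances from that point to each station vs reported:
  CMB: calculated 187.6 vs reported 187.6 → residual 0.0 km
  ELK: calculated 181.9 vs reported 157.6 → residual 24.3 km
  HOPS: calculated 68.5 vs reported 68.4 → residual 0.1 km
  SAO: calculated 137.7 vs reported 137.7 → residual 0.0 km
CMB, HOPS, SAO are mutually consistent (residuals ≈ 0); ELK is off by 24.3 km.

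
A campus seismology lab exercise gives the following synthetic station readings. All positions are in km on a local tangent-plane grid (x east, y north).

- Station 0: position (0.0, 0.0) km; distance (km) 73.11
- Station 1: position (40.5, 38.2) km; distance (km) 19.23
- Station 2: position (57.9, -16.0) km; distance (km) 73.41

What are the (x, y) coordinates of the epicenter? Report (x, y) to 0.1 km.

46.4 km east, 56.5 km north

Circle about each station: x² + y² = 73.11²; (x − 40.5)² + (y − 38.2)² = 19.23²; (x − 57.9)² + (y + 16.0)² = 73.41².
Subtracting the Station 0 equation from the Station 1 and Station 2 equations removes the quadratic terms:
81.0 x + 76.4 y = 8074.77
115.8 x − 32.0 y = 3564.45
Solving the 2×2 system: x ≈ 46.4, y ≈ 56.5 km.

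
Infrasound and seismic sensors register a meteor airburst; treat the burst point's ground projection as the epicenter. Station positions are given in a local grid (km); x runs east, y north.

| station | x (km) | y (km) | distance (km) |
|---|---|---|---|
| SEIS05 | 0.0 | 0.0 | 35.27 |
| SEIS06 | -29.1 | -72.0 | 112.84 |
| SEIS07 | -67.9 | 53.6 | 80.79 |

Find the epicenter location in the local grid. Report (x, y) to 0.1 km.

Circle about each station: x² + y² = 35.27²; (x + 29.1)² + (y + 72.0)² = 112.84²; (x + 67.9)² + (y − 53.6)² = 80.79².
Subtracting pairs of circle equations eliminates x²+y² and gives linear equations (the radical axes):
-58.2 x − 144.0 y = -5458.08
-135.8 x + 107.2 y = 2200.32
Solving the 2×2 system: x ≈ 10.4, y ≈ 33.7 km.

x ≈ 10.4 km, y ≈ 33.7 km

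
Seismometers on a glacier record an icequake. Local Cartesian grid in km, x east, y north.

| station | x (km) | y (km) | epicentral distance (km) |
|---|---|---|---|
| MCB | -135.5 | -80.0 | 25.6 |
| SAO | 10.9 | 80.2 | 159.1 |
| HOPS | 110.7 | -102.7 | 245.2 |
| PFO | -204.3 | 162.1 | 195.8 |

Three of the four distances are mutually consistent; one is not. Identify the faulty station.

MCB

Solve using three stations at a time. Using SAO, HOPS, PFO (subtract circle equations pairwise → linear system) gives (x, y) ≈ (-117.7, -13.5).
Distances from that point to each station vs reported:
  MCB: calculated 68.9 vs reported 25.6 → residual 43.3 km
  SAO: calculated 159.1 vs reported 159.1 → residual 0.0 km
  HOPS: calculated 245.2 vs reported 245.2 → residual 0.0 km
  PFO: calculated 195.8 vs reported 195.8 → residual 0.0 km
SAO, HOPS, PFO are mutually consistent (residuals ≈ 0); MCB is off by 43.3 km.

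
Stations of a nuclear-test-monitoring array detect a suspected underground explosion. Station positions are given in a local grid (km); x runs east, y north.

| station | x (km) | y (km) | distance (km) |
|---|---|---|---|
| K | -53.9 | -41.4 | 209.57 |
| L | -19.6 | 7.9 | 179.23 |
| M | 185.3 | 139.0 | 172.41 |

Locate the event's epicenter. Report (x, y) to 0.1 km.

Circle about each station: (x + 53.9)² + (y + 41.4)² = 209.57²; (x + 19.6)² + (y − 7.9)² = 179.23²; (x − 185.3)² + (y − 139.0)² = 172.41².
Subtracting the K equation from the L and M equations removes the quadratic terms:
68.6 x + 98.6 y = 7623.59
478.4 x + 360.8 y = 63232.30
Solving the 2×2 system: x ≈ 155.4, y ≈ -30.8 km.

(155.4, -30.8)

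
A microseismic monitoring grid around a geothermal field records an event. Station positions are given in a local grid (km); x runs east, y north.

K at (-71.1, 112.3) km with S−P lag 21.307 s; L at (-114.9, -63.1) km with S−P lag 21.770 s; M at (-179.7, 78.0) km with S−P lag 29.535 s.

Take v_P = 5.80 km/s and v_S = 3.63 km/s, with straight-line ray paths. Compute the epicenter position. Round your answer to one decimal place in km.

Distance from S−P lag: d = Δt · v_P v_S / (v_P − v_S) = Δt · (5.80·3.63)/(5.80−3.63) ≈ 9.7023·Δt.
So d_K = 206.73, d_L = 211.22, d_M = 286.56 km.
Circle about each station: (x + 71.1)² + (y − 112.3)² = 206.73²; (x + 114.9)² + (y + 63.1)² = 211.22²; (x + 179.7)² + (y − 78.0)² = 286.56².
Subtracting the K equation from the L and M equations removes the quadratic terms:
-87.6 x − 350.8 y = -2359.48
-217.2 x − 68.6 y = -18669.75
Solving the 2×2 system: x ≈ 91.0, y ≈ -16.0 km.

x ≈ 91.0 km, y ≈ -16.0 km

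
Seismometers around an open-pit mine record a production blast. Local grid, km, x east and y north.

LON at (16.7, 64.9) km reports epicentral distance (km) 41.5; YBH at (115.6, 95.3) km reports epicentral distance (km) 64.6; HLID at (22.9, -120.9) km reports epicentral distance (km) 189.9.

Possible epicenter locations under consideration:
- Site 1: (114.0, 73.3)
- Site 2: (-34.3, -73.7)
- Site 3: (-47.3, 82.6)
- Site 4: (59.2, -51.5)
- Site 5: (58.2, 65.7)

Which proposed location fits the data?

For each candidate, compare |candidate − station| to the reported distance:
Site 1: residuals LON 56.2, YBH 42.5, HLID 24.6 → max 56.2 km
Site 2: residuals LON 106.2, YBH 161.3, HLID 115.7 → max 161.3 km
Site 3: residuals LON 24.9, YBH 98.8, HLID 25.4 → max 98.8 km
Site 4: residuals LON 82.4, YBH 92.7, HLID 111.6 → max 111.6 km
Site 5: residuals LON 0.0, YBH 0.0, HLID 0.0 → max 0.0 km
Only Site 5 has all residuals ≈ 0.

Site 5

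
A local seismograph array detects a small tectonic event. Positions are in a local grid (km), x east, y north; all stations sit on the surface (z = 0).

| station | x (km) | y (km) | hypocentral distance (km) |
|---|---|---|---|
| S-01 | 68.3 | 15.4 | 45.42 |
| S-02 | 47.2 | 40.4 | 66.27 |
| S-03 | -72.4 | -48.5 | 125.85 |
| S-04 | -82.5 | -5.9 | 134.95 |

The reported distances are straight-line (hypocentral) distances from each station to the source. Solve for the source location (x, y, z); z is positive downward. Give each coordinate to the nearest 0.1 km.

Each station gives a sphere (x−x_i)² + (y−y_i)² + z² = d_i² (stations at z=0).
Subtracting the S-01 sphere from S-02 and S-03: z² cancels, leaving linear equations in x and y:
-42.2 x + 50.0 y = -3370.79
-281.4 x − 127.8 y = -11083.29
Solving: x ≈ 50.606, y ≈ -24.704 km (keep extra digits for the depth step; rounded: 50.6, -24.7).
Then from the S-01 sphere: z² = 45.42² − (x − 68.3)² − (y − 15.4)² with x = 50.606, y = -24.704, so z ≈ 11.898 ≈ 11.9 km.

x ≈ 50.6 km, y ≈ -24.7 km, depth ≈ 11.9 km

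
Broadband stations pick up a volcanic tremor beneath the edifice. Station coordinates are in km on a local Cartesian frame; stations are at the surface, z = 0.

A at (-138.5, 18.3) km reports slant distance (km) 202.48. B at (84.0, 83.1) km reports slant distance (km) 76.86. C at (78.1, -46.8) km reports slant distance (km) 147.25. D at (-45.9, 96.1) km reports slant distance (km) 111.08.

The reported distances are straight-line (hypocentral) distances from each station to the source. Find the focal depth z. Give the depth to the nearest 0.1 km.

Each station gives a sphere (x−x_i)² + (y−y_i)² + z² = d_i² (stations at z=0).
Subtracting the A sphere from B and C: z² cancels, leaving linear equations in x and y:
445.0 x + 129.6 y = 29535.16
433.2 x − 130.2 y = 8088.30
Solving: x ≈ 42.897, y ≈ 80.603 km (keep extra digits for the depth step; rounded: 42.9, 80.6).
Then from the A sphere: z² = 202.48² − (x + 138.5)² − (y − 18.3)² with x = 42.897, y = 80.603, so z ≈ 64.897 ≈ 64.9 km.

depth ≈ 64.9 km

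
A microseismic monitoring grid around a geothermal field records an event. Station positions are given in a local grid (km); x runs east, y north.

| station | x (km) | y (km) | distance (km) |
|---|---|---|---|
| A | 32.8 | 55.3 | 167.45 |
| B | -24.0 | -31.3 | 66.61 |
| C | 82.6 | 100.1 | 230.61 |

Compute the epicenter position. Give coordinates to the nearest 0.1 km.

Circle about each station: (x − 32.8)² + (y − 55.3)² = 167.45²; (x + 24.0)² + (y + 31.3)² = 66.61²; (x − 82.6)² + (y − 100.1)² = 230.61².
Subtracting pairs of circle equations eliminates x²+y² and gives linear equations (the radical axes):
-113.6 x − 173.2 y = 21024.37
99.6 x + 89.6 y = -12432.63
Solving the 2×2 system: x ≈ -38.1, y ≈ -96.4 km.

x ≈ -38.1 km, y ≈ -96.4 km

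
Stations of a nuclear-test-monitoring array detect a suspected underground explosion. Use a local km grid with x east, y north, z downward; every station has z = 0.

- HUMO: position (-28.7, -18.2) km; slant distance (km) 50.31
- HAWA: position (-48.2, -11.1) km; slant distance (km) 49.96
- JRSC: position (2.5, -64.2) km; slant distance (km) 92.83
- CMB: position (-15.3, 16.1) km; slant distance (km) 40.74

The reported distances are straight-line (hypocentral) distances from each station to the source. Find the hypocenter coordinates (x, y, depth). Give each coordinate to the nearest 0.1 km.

Each station gives a sphere (x−x_i)² + (y−y_i)² + z² = d_i² (stations at z=0).
Subtracting the HUMO sphere from HAWA and JRSC: z² cancels, leaving linear equations in x and y:
-39.0 x + 14.2 y = 1326.61
62.4 x − 92.0 y = -3113.35
Solving: x ≈ -28.809, y ≈ 14.301 km (keep extra digits for the depth step; rounded: -28.8, 14.3).
Then from the HUMO sphere: z² = 50.31² − (x + 28.7)² − (y + 18.2)² with x = -28.809, y = 14.301, so z ≈ 38.403 ≈ 38.4 km.

(-28.8, 14.3, 38.4)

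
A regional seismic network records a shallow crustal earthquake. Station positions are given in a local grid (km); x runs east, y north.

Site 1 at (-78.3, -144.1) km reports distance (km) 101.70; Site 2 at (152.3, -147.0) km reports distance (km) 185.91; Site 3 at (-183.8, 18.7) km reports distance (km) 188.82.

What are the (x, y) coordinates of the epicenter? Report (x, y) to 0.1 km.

Circle about each station: (x + 78.3)² + (y + 144.1)² = 101.70²; (x − 152.3)² + (y + 147.0)² = 185.91²; (x + 183.8)² + (y − 18.7)² = 188.82².
Subtracting pairs of circle equations eliminates x²+y² and gives linear equations (the radical axes):
461.2 x − 5.8 y = -6311.05
-211.0 x + 325.6 y = -18073.67
Solving the 2×2 system: x ≈ -14.5, y ≈ -64.9 km.
Check against Site 1 (with the unrounded x, y): √((x + 78.3)²+(y + 144.1)²) = 101.70 ≈ 101.70 km. ✓

-14.5 km east, -64.9 km north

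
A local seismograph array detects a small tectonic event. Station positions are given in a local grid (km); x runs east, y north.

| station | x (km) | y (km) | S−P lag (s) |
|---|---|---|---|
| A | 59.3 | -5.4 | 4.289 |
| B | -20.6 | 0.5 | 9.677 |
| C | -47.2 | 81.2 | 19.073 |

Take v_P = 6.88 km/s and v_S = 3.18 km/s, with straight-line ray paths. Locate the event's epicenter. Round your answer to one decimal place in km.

Distance from S−P lag: d = Δt · v_P v_S / (v_P − v_S) = Δt · (6.88·3.18)/(6.88−3.18) ≈ 5.9131·Δt.
So d_A = 25.36, d_B = 57.22, d_C = 112.78 km.
Circle about each station: (x − 59.3)² + (y + 5.4)² = 25.36²; (x + 20.6)² + (y − 0.5)² = 57.22²; (x + 47.2)² + (y − 81.2)² = 112.78².
Subtracting the A equation from the B and C equations removes the quadratic terms:
-159.8 x + 11.8 y = -5752.04
-213.0 x + 173.2 y = -6800.57
Solving the 2×2 system: x ≈ 36.4, y ≈ 5.5 km.

x ≈ 36.4 km, y ≈ 5.5 km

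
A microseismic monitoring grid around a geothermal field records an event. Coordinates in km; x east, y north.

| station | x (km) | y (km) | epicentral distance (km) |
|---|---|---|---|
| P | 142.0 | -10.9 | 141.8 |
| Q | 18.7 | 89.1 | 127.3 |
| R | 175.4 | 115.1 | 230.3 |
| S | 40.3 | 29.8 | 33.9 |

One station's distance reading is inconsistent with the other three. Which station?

S

Solve using three stations at a time. Using P, Q, R (subtract circle equations pairwise → linear system) gives (x, y) ≈ (2.6, -37.2).
Distances from that point to each station vs reported:
  P: calculated 141.8 vs reported 141.8 → residual 0.0 km
  Q: calculated 127.3 vs reported 127.3 → residual 0.0 km
  R: calculated 230.3 vs reported 230.3 → residual 0.0 km
  S: calculated 76.9 vs reported 33.9 → residual 43.0 km
P, Q, R are mutually consistent (residuals ≈ 0); S is off by 43.0 km.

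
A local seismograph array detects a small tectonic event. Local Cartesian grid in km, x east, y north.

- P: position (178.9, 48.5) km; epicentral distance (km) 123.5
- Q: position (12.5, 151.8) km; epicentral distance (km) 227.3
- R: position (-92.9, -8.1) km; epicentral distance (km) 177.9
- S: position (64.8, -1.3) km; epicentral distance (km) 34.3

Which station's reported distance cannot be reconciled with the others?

Solve using three stations at a time. Using P, R, S (subtract circle equations pairwise → linear system) gives (x, y) ≈ (83.7, -30.2).
Distances from that point to each station vs reported:
  P: calculated 123.6 vs reported 123.5 → residual 0.1 km
  Q: calculated 195.5 vs reported 227.3 → residual 31.8 km
  R: calculated 177.9 vs reported 177.9 → residual 0.0 km
  S: calculated 34.5 vs reported 34.3 → residual 0.2 km
P, R, S are mutually consistent (residuals ≈ 0); Q is off by 31.8 km.

Q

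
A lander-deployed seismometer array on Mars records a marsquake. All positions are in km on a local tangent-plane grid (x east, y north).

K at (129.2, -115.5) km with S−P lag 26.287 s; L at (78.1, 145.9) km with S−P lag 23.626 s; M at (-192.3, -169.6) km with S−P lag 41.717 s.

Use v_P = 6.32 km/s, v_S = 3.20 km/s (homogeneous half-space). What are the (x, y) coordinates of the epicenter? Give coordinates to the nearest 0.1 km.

(11.7, 7.9)

Distance from S−P lag: d = Δt · v_P v_S / (v_P − v_S) = Δt · (6.32·3.20)/(6.32−3.20) ≈ 6.4821·Δt.
So d_K = 170.39, d_L = 153.14, d_M = 270.41 km.
Circle about each station: (x − 129.2)² + (y + 115.5)² = 170.39²; (x − 78.1)² + (y − 145.9)² = 153.14²; (x + 192.3)² + (y + 169.6)² = 270.41².
Subtracting the K equation from the L and M equations removes the quadratic terms:
-102.2 x + 522.8 y = 2934.42
-643.0 x − 108.2 y = -8378.26
Solving the 2×2 system: x ≈ 11.7, y ≈ 7.9 km.
Check against K (with the unrounded x, y): √((x − 129.2)²+(y + 115.5)²) = 170.39 ≈ 170.39 km. ✓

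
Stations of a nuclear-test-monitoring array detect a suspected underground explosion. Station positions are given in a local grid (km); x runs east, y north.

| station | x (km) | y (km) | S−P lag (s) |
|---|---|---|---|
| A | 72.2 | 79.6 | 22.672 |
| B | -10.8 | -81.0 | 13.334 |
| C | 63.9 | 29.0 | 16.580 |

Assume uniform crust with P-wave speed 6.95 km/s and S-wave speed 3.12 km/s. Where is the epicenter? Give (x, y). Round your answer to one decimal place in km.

-23.0 km east, -6.5 km north

Distance from S−P lag: d = Δt · v_P v_S / (v_P − v_S) = Δt · (6.95·3.12)/(6.95−3.12) ≈ 5.6616·Δt.
So d_A = 128.36, d_B = 75.49, d_C = 93.87 km.
Circle about each station: (x − 72.2)² + (y − 79.6)² = 128.36²; (x + 10.8)² + (y + 81.0)² = 75.49²; (x − 63.9)² + (y − 29.0)² = 93.87².
Subtracting the A equation from the B and C equations removes the quadratic terms:
-166.0 x − 321.2 y = 5906.19
-16.6 x − 101.2 y = 1039.92
Solving the 2×2 system: x ≈ -23.0, y ≈ -6.5 km.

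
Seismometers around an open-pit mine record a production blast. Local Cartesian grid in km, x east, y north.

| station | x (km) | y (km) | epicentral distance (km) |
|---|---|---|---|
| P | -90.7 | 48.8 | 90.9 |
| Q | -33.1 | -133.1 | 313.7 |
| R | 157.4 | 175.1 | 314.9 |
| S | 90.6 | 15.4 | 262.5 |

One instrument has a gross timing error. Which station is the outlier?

Solve using three stations at a time. Using P, R, S (subtract circle equations pairwise → linear system) gives (x, y) ≈ (-151.9, 115.9).
Distances from that point to each station vs reported:
  P: calculated 90.8 vs reported 90.9 → residual 0.1 km
  Q: calculated 275.9 vs reported 313.7 → residual 37.8 km
  R: calculated 314.9 vs reported 314.9 → residual 0.0 km
  S: calculated 262.5 vs reported 262.5 → residual 0.0 km
P, R, S are mutually consistent (residuals ≈ 0); Q is off by 37.8 km.

Q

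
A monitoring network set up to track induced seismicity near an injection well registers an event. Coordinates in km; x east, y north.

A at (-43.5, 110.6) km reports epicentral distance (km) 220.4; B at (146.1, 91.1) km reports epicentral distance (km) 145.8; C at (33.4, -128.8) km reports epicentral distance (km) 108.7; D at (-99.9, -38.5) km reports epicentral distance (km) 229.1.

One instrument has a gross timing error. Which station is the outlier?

Solve using three stations at a time. Using A, B, C (subtract circle equations pairwise → linear system) gives (x, y) ≈ (107.9, -49.6).
Distances from that point to each station vs reported:
  A: calculated 220.4 vs reported 220.4 → residual 0.0 km
  B: calculated 145.8 vs reported 145.8 → residual 0.0 km
  C: calculated 108.7 vs reported 108.7 → residual 0.0 km
  D: calculated 208.1 vs reported 229.1 → residual 21.0 km
A, B, C are mutually consistent (residuals ≈ 0); D is off by 21.0 km.

D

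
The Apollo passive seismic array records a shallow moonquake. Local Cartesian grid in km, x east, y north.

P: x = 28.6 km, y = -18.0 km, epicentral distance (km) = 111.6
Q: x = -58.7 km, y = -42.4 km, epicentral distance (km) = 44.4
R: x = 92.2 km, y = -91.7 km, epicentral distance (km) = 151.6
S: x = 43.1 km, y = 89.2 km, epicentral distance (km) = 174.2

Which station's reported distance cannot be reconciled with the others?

S

Solve using three stations at a time. Using P, Q, R (subtract circle equations pairwise → linear system) gives (x, y) ≈ (-59.3, -86.7).
Distances from that point to each station vs reported:
  P: calculated 111.6 vs reported 111.6 → residual 0.0 km
  Q: calculated 44.3 vs reported 44.4 → residual 0.1 km
  R: calculated 151.6 vs reported 151.6 → residual 0.0 km
  S: calculated 203.5 vs reported 174.2 → residual 29.3 km
P, Q, R are mutually consistent (residuals ≈ 0); S is off by 29.3 km.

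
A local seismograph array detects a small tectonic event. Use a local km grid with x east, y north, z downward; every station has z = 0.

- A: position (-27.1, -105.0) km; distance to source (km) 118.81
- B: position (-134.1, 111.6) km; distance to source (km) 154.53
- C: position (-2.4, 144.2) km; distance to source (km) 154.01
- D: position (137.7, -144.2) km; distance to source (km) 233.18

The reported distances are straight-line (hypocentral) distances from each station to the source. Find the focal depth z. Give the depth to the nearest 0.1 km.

Each station gives a sphere (x−x_i)² + (y−y_i)² + z² = d_i² (stations at z=0).
Subtracting the A sphere from B and C: z² cancels, leaving linear equations in x and y:
-214.0 x + 433.2 y = 8914.26
49.4 x + 498.4 y = -563.27
Solving: x ≈ -36.600, y ≈ 2.497 km (keep extra digits for the depth step; rounded: -36.6, 2.5).
Then from the A sphere: z² = 118.81² − (x + 27.1)² − (y + 105.0)² with x = -36.600, y = 2.497, so z ≈ 49.699 ≈ 49.7 km.

49.7 km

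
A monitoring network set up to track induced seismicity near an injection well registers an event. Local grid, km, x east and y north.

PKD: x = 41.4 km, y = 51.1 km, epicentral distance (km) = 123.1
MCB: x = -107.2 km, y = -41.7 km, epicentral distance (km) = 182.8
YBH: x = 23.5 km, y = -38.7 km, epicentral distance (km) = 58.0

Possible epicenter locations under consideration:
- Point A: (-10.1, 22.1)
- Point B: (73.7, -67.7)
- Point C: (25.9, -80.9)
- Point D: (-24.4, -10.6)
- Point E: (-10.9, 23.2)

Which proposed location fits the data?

Point B

For each candidate, compare |candidate − station| to the reported distance:
Point A: residuals PKD 64.0, MCB 66.6, YBH 11.5 → max 66.6 km
Point B: residuals PKD 0.0, MCB 0.0, YBH 0.0 → max 0.0 km
Point C: residuals PKD 9.8, MCB 44.0, YBH 15.7 → max 44.0 km
Point D: residuals PKD 32.9, MCB 94.4, YBH 2.5 → max 94.4 km
Point E: residuals PKD 63.8, MCB 66.7, YBH 12.8 → max 66.7 km
Only Point B has all residuals ≈ 0.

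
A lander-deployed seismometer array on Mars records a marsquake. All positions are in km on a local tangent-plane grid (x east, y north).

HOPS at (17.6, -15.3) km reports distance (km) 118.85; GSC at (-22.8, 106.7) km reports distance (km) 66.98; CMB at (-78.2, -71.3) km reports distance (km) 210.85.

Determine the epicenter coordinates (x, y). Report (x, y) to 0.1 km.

x ≈ 43.9 km, y ≈ 100.6 km

Circle about each station: (x − 17.6)² + (y + 15.3)² = 118.85²; (x + 22.8)² + (y − 106.7)² = 66.98²; (x + 78.2)² + (y + 71.3)² = 210.85².
Subtracting the HOPS equation from the GSC and CMB equations removes the quadratic terms:
-80.8 x + 244.0 y = 20999.88
-191.6 x − 112.0 y = -19677.32
Solving the 2×2 system: x ≈ 43.9, y ≈ 100.6 km.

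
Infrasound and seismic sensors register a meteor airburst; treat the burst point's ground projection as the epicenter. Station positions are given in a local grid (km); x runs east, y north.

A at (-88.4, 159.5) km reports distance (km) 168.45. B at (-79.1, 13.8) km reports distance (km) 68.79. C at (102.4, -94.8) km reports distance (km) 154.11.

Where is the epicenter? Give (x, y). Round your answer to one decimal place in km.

(-10.4, 10.2)

Circle about each station: (x + 88.4)² + (y − 159.5)² = 168.45²; (x + 79.1)² + (y − 13.8)² = 68.79²; (x − 102.4)² + (y + 94.8)² = 154.11².
Subtracting the A equation from the B and C equations removes the quadratic terms:
18.6 x − 291.4 y = -3164.22
381.6 x − 508.6 y = -9156.50
Solving the 2×2 system: x ≈ -10.4, y ≈ 10.2 km.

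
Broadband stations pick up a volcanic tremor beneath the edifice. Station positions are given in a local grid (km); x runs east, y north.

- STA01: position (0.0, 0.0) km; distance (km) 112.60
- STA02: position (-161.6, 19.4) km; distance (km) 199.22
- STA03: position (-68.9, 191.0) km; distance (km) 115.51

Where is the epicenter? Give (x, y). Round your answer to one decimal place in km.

(15.0, 111.6)

Circle about each station: x² + y² = 112.60²; (x + 161.6)² + (y − 19.4)² = 199.22²; (x + 68.9)² + (y − 191.0)² = 115.51².
Subtracting pairs of circle equations eliminates x²+y² and gives linear equations (the radical axes):
-323.2 x + 38.8 y = -518.93
-137.8 x + 382.0 y = 40564.41
Solving the 2×2 system: x ≈ 15.0, y ≈ 111.6 km.
Check against STA01 (with the unrounded x, y): √(x²+y²) = 112.61 ≈ 112.60 km. ✓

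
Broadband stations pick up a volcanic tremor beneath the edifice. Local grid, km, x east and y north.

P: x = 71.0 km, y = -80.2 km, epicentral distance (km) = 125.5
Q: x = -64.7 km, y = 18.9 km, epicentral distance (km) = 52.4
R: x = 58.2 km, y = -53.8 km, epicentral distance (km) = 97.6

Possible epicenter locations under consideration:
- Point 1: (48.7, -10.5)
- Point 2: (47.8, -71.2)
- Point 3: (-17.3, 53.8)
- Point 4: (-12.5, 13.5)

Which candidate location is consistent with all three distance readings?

Point 4

For each candidate, compare |candidate − station| to the reported distance:
Point 1: residuals P 52.3, Q 64.7, R 53.3 → max 64.7 km
Point 2: residuals P 100.6, Q 91.7, R 77.3 → max 100.6 km
Point 3: residuals P 35.0, Q 6.5, R 33.8 → max 35.0 km
Point 4: residuals P 0.0, Q 0.1, R 0.0 → max 0.1 km
Only Point 4 has all residuals ≈ 0.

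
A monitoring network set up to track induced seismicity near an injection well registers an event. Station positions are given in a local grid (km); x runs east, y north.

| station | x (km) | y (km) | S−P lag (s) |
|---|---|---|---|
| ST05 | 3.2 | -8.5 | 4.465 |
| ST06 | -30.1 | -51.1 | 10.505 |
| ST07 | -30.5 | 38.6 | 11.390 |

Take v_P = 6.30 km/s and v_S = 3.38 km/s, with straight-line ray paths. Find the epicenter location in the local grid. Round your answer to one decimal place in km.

Distance from S−P lag: d = Δt · v_P v_S / (v_P − v_S) = Δt · (6.30·3.38)/(6.30−3.38) ≈ 7.2925·Δt.
So d_ST05 = 32.56, d_ST06 = 76.61, d_ST07 = 83.06 km.
Circle about each station: (x − 3.2)² + (y + 8.5)² = 32.56²; (x + 30.1)² + (y + 51.1)² = 76.61²; (x + 30.5)² + (y − 38.6)² = 83.06².
Subtracting the ST05 equation from the ST06 and ST07 equations removes the quadratic terms:
-66.6 x − 85.2 y = -1374.21
-67.4 x + 94.2 y = -3501.09
Solving the 2×2 system: x ≈ 35.6, y ≈ -11.7 km.

35.6 km east, -11.7 km north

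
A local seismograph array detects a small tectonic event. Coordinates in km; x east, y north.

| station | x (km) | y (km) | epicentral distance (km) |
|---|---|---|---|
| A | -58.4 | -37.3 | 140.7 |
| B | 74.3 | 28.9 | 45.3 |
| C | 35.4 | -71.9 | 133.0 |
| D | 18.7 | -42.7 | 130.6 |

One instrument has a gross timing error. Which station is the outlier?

D

Solve using three stations at a time. Using A, B, C (subtract circle equations pairwise → linear system) gives (x, y) ≈ (42.3, 60.9).
Distances from that point to each station vs reported:
  A: calculated 140.7 vs reported 140.7 → residual 0.0 km
  B: calculated 45.2 vs reported 45.3 → residual 0.1 km
  C: calculated 133.0 vs reported 133.0 → residual 0.0 km
  D: calculated 106.3 vs reported 130.6 → residual 24.3 km
A, B, C are mutually consistent (residuals ≈ 0); D is off by 24.3 km.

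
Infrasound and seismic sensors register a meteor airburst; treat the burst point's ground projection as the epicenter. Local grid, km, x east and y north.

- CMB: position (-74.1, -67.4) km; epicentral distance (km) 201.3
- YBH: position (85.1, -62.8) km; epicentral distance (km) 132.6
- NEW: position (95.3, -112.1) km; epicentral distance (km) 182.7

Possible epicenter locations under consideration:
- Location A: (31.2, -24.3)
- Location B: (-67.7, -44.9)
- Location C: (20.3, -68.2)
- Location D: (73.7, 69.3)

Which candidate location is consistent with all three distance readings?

Location D

For each candidate, compare |candidate − station| to the reported distance:
Location A: residuals CMB 87.5, YBH 66.4, NEW 74.0 → max 87.5 km
Location B: residuals CMB 177.9, YBH 21.2, NEW 6.4 → max 177.9 km
Location C: residuals CMB 106.9, YBH 67.6, NEW 95.8 → max 106.9 km
Location D: residuals CMB 0.0, YBH 0.0, NEW 0.0 → max 0.0 km
Only Location D has all residuals ≈ 0.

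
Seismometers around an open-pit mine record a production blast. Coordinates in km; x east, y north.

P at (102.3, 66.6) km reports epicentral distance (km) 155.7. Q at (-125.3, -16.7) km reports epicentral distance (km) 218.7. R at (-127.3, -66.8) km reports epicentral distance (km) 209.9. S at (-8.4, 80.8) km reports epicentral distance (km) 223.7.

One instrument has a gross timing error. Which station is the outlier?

Solve using three stations at a time. Using P, Q, R (subtract circle equations pairwise → linear system) gives (x, y) ≈ (81.5, -87.7).
Distances from that point to each station vs reported:
  P: calculated 155.7 vs reported 155.7 → residual 0.0 km
  Q: calculated 218.7 vs reported 218.7 → residual 0.0 km
  R: calculated 209.9 vs reported 209.9 → residual 0.0 km
  S: calculated 191.0 vs reported 223.7 → residual 32.7 km
P, Q, R are mutually consistent (residuals ≈ 0); S is off by 32.7 km.

S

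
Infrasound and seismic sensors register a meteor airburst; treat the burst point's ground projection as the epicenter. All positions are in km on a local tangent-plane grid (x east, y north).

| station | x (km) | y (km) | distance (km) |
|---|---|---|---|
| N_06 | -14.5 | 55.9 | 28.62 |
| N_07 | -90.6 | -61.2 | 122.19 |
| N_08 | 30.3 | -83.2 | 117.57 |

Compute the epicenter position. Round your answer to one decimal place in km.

-7.3 km east, 28.2 km north

Circle about each station: (x + 14.5)² + (y − 55.9)² = 28.62²; (x + 90.6)² + (y + 61.2)² = 122.19²; (x − 30.3)² + (y + 83.2)² = 117.57².
Subtracting the N_06 equation from the N_07 and N_08 equations removes the quadratic terms:
-152.2 x − 234.2 y = -5492.55
89.6 x − 278.2 y = -8498.33
Solving the 2×2 system: x ≈ -7.3, y ≈ 28.2 km.
Check against N_06 (with the unrounded x, y): √((x + 14.5)²+(y − 55.9)²) = 28.62 ≈ 28.62 km. ✓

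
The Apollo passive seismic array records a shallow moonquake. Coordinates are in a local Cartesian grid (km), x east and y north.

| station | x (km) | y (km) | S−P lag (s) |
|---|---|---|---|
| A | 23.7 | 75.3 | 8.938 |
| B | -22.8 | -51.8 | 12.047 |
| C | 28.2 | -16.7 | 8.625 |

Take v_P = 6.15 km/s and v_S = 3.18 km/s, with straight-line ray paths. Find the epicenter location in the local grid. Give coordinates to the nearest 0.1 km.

(-8.9, 26.3)

Distance from S−P lag: d = Δt · v_P v_S / (v_P − v_S) = Δt · (6.15·3.18)/(6.15−3.18) ≈ 6.5848·Δt.
So d_A = 58.86, d_B = 79.33, d_C = 56.79 km.
Circle about each station: (x − 23.7)² + (y − 75.3)² = 58.86²; (x + 22.8)² + (y + 51.8)² = 79.33²; (x − 28.2)² + (y + 16.7)² = 56.79².
Subtracting the A equation from the B and C equations removes the quadratic terms:
-93.0 x − 254.2 y = -5857.45
9.0 x − 184.0 y = -4918.25
Solving the 2×2 system: x ≈ -8.9, y ≈ 26.3 km.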